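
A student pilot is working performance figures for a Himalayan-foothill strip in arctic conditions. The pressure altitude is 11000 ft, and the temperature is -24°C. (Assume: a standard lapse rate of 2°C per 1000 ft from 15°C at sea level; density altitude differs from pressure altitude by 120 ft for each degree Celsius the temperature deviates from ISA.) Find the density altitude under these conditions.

8960 ft

ISA temperature at 11000 ft = 15 − 2 × (11000/1000) = -7°C.
ISA deviation = -24 − (-7) = -17°C.
Density altitude = 11000 + 120 × (-17) = 11000 + (-2040) = 8960 ft.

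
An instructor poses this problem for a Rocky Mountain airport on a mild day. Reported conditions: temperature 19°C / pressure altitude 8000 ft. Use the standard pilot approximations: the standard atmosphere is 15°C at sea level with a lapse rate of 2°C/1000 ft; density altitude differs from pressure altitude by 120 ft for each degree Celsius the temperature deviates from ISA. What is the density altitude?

ISA temperature at 8000 ft = 15 − 2 × (8000/1000) = -1°C.
ISA deviation = 19 − (-1) = +20°C.
Density altitude = 8000 + 120 × (20) = 8000 + (+2400) = 10400 ft.

10400 ft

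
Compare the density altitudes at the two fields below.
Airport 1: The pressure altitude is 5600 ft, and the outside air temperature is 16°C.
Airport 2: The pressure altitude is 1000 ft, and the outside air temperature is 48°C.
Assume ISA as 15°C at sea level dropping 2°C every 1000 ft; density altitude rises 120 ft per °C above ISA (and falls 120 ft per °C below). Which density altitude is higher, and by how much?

Airport 1: ISA temp = 3.8°C, deviation +12.2°C, DA = 5600 + 120 × 12.2 = 7064 ft.
Airport 2: ISA temp = 13°C, deviation +35°C, DA = 1000 + 120 × 35 = 5200 ft.
Airport 1 is higher by 7064 − 5200 = 1864 ft.

Airport 1 by 1864 ft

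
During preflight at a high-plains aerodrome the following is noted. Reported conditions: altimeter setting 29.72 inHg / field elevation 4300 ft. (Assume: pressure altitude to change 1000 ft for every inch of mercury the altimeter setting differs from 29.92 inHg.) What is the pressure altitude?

4500 ft

Pressure correction = (29.92 − 29.72) × 1000 = +200 ft.
Pressure altitude = 4300 + (+200) = 4500 ft.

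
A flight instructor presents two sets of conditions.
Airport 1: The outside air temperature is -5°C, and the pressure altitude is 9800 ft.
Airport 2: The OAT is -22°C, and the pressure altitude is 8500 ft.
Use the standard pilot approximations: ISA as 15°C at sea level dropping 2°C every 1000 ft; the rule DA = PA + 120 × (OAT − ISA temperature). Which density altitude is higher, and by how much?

Airport 1: ISA temp = -4.6°C, deviation -0.4°C, DA = 9800 + 120 × (-0.4) = 9752 ft.
Airport 2: ISA temp = -2°C, deviation -20°C, DA = 8500 + 120 × (-20) = 6100 ft.
Airport 1 is higher by 9752 − 6100 = 3652 ft.

Airport 1 by 3652 ft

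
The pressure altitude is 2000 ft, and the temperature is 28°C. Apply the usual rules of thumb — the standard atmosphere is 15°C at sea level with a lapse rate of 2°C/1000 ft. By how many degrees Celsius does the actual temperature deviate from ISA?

ISA temperature at 2000 ft = 15 − 2 × (2000/1000) = 11°C.
Deviation = OAT − ISA = 28 − 11 = +17°C.

ISA+17°C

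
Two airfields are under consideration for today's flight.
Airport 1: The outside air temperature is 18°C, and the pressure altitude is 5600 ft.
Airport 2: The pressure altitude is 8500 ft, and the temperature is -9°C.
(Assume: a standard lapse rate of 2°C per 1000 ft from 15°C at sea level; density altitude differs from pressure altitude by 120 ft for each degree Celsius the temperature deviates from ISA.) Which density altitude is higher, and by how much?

Airport 2 by 356 ft

Airport 1: ISA temp = 3.8°C, deviation +14.2°C, DA = 5600 + 120 × 14.2 = 7304 ft.
Airport 2: ISA temp = -2°C, deviation -7°C, DA = 8500 + 120 × (-7) = 7660 ft.
Airport 2 is higher by 7660 − 7304 = 356 ft.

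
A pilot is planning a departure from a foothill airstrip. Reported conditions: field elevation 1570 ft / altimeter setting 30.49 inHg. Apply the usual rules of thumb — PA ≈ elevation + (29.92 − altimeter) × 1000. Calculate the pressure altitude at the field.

1000 ft

Pressure correction = (29.92 − 30.49) × 1000 = -570 ft.
Pressure altitude = 1570 + (-570) = 1000 ft.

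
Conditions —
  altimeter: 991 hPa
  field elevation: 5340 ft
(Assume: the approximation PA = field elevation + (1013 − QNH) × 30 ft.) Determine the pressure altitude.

Pressure correction = (1013 − 991) × 30 = +660 ft.
Pressure altitude = 5340 + (+660) = 6000 ft.

6000 ft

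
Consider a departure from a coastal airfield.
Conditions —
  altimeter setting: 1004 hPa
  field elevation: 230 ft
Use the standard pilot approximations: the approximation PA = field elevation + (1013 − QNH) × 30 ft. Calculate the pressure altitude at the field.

Pressure correction = (1013 − 1004) × 30 = +270 ft.
Pressure altitude = 230 + (+270) = 500 ft.

500 ft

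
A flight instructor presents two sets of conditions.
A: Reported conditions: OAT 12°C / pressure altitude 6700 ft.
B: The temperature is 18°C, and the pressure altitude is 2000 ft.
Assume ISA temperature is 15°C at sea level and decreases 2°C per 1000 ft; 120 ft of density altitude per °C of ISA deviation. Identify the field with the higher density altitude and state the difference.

A: ISA temp = 1.6°C, deviation +10.4°C, DA = 6700 + 120 × 10.4 = 7948 ft.
B: ISA temp = 11°C, deviation +7°C, DA = 2000 + 120 × 7 = 2840 ft.
A is higher by 7948 − 2840 = 5108 ft.

A by 5108 ft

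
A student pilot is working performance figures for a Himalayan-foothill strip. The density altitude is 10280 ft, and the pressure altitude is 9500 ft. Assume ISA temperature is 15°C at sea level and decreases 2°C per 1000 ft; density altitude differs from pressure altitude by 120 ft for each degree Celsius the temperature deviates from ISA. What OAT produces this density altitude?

2.5°C

Density altitude − pressure altitude = 10280 − 9500 = +780 ft.
At 120 ft/°C that is an ISA deviation of 780/120 = +6.5°C.
ISA temperature at 9500 ft = 15 − 2 × (9500/1000) = -4°C.
OAT = ISA + deviation = -4 + (+6.5) = 2.5°C.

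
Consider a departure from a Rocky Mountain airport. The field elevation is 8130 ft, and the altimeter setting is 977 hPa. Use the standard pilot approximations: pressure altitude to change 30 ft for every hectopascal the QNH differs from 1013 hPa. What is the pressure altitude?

9210 ft

Pressure correction = (1013 − 977) × 30 = +1080 ft.
Pressure altitude = 8130 + (+1080) = 9210 ft.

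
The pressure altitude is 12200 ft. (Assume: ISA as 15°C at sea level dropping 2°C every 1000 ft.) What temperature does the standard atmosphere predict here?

-9.4°C

ISA temperature = 15 − 2 × (12200/1000) = 15 − 24.4 = -9.4°C.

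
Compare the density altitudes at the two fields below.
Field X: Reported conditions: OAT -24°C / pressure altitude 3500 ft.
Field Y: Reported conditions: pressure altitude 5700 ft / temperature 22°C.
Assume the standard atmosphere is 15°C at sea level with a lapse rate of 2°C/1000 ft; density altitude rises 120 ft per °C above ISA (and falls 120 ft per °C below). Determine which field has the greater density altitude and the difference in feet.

Field X: ISA temp = 8°C, deviation -32°C, DA = 3500 + 120 × (-32) = -340 ft.
Field Y: ISA temp = 3.6°C, deviation +18.4°C, DA = 5700 + 120 × 18.4 = 7908 ft.
Field Y is higher by 7908 − (-340) = 8248 ft.

Field Y by 8248 ft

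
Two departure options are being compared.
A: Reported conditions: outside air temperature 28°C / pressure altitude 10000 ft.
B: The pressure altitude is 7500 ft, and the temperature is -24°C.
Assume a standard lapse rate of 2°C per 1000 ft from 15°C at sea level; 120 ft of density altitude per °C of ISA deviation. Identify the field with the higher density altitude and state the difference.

A by 9340 ft

A: ISA temp = -5°C, deviation +33°C, DA = 10000 + 120 × 33 = 13960 ft.
B: ISA temp = 0°C, deviation -24°C, DA = 7500 + 120 × (-24) = 4620 ft.
A is higher by 13960 − 4620 = 9340 ft.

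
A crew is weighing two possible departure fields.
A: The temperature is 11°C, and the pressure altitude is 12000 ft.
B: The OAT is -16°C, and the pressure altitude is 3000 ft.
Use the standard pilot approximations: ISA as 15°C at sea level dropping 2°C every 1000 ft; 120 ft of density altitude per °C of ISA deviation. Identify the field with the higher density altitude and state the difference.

A by 14400 ft

A: ISA temp = -9°C, deviation +20°C, DA = 12000 + 120 × 20 = 14400 ft.
B: ISA temp = 9°C, deviation -25°C, DA = 3000 + 120 × (-25) = 0 ft.
A is higher by 14400 − 0 = 14400 ft.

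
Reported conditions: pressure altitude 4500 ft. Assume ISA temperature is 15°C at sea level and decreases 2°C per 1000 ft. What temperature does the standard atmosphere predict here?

6°C

ISA temperature = 15 − 2 × (4500/1000) = 15 − 9 = 6°C.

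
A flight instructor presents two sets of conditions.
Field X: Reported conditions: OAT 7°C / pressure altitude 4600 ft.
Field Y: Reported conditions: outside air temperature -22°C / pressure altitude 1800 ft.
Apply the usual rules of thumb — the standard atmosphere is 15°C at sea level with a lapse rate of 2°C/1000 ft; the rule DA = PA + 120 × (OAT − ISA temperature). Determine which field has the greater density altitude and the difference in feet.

Field X by 6952 ft

Field X: ISA temp = 5.8°C, deviation +1.2°C, DA = 4600 + 120 × 1.2 = 4744 ft.
Field Y: ISA temp = 11.4°C, deviation -33.4°C, DA = 1800 + 120 × (-33.4) = -2208 ft.
Field X is higher by 4744 − (-2208) = 6952 ft.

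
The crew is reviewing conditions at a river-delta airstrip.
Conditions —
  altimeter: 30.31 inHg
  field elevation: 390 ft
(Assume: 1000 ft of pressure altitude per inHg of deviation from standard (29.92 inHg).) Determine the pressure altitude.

0 ft

Pressure correction = (29.92 − 30.31) × 1000 = -390 ft.
Pressure altitude = 390 + (-390) = 0 ft.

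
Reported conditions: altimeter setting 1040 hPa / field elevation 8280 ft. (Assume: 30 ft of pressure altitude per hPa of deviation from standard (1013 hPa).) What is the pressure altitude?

7470 ft

Pressure correction = (1013 − 1040) × 30 = -810 ft.
Pressure altitude = 8280 + (-810) = 7470 ft.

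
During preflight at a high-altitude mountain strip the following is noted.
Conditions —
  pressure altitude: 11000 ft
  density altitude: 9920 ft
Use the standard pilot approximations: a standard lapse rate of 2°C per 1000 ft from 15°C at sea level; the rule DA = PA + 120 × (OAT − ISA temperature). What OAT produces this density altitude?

-16°C

Density altitude − pressure altitude = 9920 − 11000 = -1080 ft.
At 120 ft/°C that is an ISA deviation of -1080/120 = -9°C.
ISA temperature at 11000 ft = 15 − 2 × (11000/1000) = -7°C.
OAT = ISA + deviation = -7 + (-9) = -16°C.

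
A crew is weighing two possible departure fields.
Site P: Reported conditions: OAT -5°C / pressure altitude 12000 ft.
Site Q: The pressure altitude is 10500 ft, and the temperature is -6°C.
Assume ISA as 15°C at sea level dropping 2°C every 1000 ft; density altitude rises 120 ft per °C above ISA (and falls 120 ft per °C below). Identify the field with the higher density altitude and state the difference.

Site P by 1980 ft

Site P: ISA temp = -9°C, deviation +4°C, DA = 12000 + 120 × 4 = 12480 ft.
Site Q: ISA temp = -6°C, deviation 0°C, DA = 10500 + 120 × 0 = 10500 ft.
Site P is higher by 12480 − 10500 = 1980 ft.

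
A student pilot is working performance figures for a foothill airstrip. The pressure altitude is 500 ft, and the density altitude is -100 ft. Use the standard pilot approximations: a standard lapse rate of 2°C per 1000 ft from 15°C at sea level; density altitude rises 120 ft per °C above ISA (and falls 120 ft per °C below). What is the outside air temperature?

9°C

Density altitude − pressure altitude = -100 − 500 = -600 ft.
At 120 ft/°C that is an ISA deviation of -600/120 = -5°C.
ISA temperature at 500 ft = 15 − 2 × (500/1000) = 14°C.
OAT = ISA + deviation = 14 + (-5) = 9°C.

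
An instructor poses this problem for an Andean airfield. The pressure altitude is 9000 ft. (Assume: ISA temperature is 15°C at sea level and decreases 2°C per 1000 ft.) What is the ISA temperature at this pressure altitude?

-3°C

ISA temperature = 15 − 2 × (9000/1000) = 15 − 18 = -3°C.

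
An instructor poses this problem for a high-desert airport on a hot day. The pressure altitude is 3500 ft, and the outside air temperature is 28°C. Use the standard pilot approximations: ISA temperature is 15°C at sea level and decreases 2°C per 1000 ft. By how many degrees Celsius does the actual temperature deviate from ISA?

ISA temperature at 3500 ft = 15 − 2 × (3500/1000) = 8°C.
Deviation = OAT − ISA = 28 − 8 = +20°C.

ISA+20°C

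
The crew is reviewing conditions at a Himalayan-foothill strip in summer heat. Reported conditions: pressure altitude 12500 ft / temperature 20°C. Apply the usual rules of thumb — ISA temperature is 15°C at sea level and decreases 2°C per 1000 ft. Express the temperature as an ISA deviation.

ISA+30°C

ISA temperature at 12500 ft = 15 − 2 × (12500/1000) = -10°C.
Deviation = OAT − ISA = 20 − (-10) = +30°C.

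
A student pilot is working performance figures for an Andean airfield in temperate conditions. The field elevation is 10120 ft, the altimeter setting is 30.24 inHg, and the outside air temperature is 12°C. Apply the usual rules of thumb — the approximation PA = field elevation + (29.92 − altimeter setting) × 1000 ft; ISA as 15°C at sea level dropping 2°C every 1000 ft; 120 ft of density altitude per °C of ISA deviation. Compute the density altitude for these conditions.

11792 ft

Pressure altitude = 10120 + (29.92 − 30.24) × 1000 = 10120 + (-320) = 9800 ft.
ISA temperature at 9800 ft = 15 − 2 × (9800/1000) = -4.6°C.
ISA deviation = 12 − (-4.6) = +16.6°C.
Density altitude = 9800 + 120 × (16.6) = 11792 ft.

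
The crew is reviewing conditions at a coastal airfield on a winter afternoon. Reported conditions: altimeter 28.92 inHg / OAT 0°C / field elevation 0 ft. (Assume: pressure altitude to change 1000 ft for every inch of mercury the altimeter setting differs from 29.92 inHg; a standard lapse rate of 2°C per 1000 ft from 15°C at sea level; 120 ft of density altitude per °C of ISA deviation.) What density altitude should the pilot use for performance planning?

Pressure altitude = 0 + (29.92 − 28.92) × 1000 = 0 + (+1000) = 1000 ft.
ISA temperature at 1000 ft = 15 − 2 × (1000/1000) = 13°C.
ISA deviation = 0 − 13 = -13°C.
Density altitude = 1000 + 120 × (-13) = -560 ft.

-560 ft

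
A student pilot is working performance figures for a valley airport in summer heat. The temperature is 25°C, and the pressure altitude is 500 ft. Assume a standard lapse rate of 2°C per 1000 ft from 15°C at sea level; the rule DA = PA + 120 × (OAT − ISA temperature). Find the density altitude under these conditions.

1820 ft

ISA temperature at 500 ft = 15 − 2 × (500/1000) = 14°C.
ISA deviation = 25 − 14 = +11°C.
Density altitude = 500 + 120 × (11) = 500 + (+1320) = 1820 ft.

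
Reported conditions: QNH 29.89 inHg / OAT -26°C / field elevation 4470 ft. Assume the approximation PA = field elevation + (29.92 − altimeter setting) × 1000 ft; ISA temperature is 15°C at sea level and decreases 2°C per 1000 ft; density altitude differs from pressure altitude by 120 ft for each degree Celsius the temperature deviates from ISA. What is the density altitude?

660 ft

Pressure altitude = 4470 + (29.92 − 29.89) × 1000 = 4470 + (+30) = 4500 ft.
ISA temperature at 4500 ft = 15 − 2 × (4500/1000) = 6°C.
ISA deviation = -26 − 6 = -32°C.
Density altitude = 4500 + 120 × (-32) = 660 ft.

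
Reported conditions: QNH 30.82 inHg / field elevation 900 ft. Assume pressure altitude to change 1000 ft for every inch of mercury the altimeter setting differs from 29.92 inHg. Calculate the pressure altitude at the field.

0 ft

Pressure correction = (29.92 − 30.82) × 1000 = -900 ft.
Pressure altitude = 900 + (-900) = 0 ft.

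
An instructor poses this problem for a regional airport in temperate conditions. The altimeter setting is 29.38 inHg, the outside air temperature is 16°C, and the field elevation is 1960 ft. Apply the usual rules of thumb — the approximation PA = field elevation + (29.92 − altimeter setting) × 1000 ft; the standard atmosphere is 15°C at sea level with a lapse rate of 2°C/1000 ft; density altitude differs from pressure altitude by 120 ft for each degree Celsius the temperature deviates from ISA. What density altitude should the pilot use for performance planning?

Pressure altitude = 1960 + (29.92 − 29.38) × 1000 = 1960 + (+540) = 2500 ft.
ISA temperature at 2500 ft = 15 − 2 × (2500/1000) = 10°C.
ISA deviation = 16 − 10 = +6°C.
Density altitude = 2500 + 120 × (6) = 3220 ft.

3220 ft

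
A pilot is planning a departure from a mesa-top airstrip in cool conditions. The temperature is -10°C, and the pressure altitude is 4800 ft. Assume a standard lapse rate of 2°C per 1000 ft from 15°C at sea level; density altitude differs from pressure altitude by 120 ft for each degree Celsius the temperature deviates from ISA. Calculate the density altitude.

2952 ft

ISA temperature at 4800 ft = 15 − 2 × (4800/1000) = 5.4°C.
ISA deviation = -10 − 5.4 = -15.4°C.
Density altitude = 4800 + 120 × (-15.4) = 4800 + (-1848) = 2952 ft.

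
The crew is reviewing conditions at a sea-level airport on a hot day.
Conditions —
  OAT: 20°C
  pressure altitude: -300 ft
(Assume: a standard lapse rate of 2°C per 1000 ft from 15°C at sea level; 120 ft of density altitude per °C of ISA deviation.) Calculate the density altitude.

ISA temperature at -300 ft = 15 − 2 × (-300/1000) = 15.6°C.
ISA deviation = 20 − 15.6 = +4.4°C.
Density altitude = -300 + 120 × (4.4) = -300 + (+528) = 228 ft.

228 ft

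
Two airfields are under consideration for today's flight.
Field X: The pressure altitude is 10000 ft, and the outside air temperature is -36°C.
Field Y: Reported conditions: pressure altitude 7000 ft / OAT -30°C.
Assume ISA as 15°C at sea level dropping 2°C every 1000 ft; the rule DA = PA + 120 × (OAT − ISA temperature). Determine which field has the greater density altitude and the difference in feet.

Field X: ISA temp = -5°C, deviation -31°C, DA = 10000 + 120 × (-31) = 6280 ft.
Field Y: ISA temp = 1°C, deviation -31°C, DA = 7000 + 120 × (-31) = 3280 ft.
Field X is higher by 6280 − 3280 = 3000 ft.

Field X by 3000 ft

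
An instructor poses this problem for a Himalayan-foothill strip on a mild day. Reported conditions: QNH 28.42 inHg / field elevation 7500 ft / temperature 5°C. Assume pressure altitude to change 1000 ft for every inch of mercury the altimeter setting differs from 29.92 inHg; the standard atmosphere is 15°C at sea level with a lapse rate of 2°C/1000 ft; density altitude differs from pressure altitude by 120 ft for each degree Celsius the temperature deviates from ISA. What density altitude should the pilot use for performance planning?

Pressure altitude = 7500 + (29.92 − 28.42) × 1000 = 7500 + (+1500) = 9000 ft.
ISA temperature at 9000 ft = 15 − 2 × (9000/1000) = -3°C.
ISA deviation = 5 − (-3) = +8°C.
Density altitude = 9000 + 120 × (8) = 9960 ft.

9960 ft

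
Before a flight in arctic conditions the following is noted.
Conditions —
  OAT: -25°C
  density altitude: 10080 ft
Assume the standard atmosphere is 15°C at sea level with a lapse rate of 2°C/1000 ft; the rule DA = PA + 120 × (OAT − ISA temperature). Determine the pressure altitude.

12000 ft

DA = PA + 120 × (OAT − (15 − 2·PA/1000)) = PA + 120·OAT − 1800 + 0.24·PA = 1.24·PA + 120·OAT − 1800.
So 1.24·PA = 10080 − 120 × (-25) + 1800 = 14880.
PA = 14880 / 1.24 = 12000 ft.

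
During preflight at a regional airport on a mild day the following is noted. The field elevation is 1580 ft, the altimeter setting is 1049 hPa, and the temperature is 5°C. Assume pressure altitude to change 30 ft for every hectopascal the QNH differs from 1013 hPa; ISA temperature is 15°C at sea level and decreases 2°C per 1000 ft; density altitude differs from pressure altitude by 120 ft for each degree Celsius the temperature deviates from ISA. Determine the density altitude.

Pressure altitude = 1580 + (1013 − 1049) × 30 = 1580 + (-1080) = 500 ft.
ISA temperature at 500 ft = 15 − 2 × (500/1000) = 14°C.
ISA deviation = 5 − 14 = -9°C.
Density altitude = 500 + 120 × (-9) = -580 ft.

-580 ft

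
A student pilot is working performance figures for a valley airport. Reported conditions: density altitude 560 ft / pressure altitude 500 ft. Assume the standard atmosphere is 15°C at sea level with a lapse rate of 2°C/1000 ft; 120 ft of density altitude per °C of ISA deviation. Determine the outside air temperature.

14.5°C

Density altitude − pressure altitude = 560 − 500 = +60 ft.
At 120 ft/°C that is an ISA deviation of 60/120 = +0.5°C.
ISA temperature at 500 ft = 15 − 2 × (500/1000) = 14°C.
OAT = ISA + deviation = 14 + (+0.5) = 14.5°C.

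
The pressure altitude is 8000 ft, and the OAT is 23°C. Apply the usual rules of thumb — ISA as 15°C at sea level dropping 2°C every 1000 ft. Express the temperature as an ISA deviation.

ISA+24°C

ISA temperature at 8000 ft = 15 − 2 × (8000/1000) = -1°C.
Deviation = OAT − ISA = 23 − (-1) = +24°C.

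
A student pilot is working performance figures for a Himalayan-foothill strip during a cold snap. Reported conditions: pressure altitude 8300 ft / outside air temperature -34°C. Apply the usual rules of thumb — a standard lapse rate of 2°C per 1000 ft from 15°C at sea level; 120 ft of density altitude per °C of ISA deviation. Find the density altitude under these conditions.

ISA temperature at 8300 ft = 15 − 2 × (8300/1000) = -1.6°C.
ISA deviation = -34 − (-1.6) = -32.4°C.
Density altitude = 8300 + 120 × (-32.4) = 8300 + (-3888) = 4412 ft.

4412 ft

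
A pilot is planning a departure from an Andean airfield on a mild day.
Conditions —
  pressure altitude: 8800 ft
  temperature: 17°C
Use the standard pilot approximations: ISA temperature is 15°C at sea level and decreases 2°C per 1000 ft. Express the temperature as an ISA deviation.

ISA temperature at 8800 ft = 15 − 2 × (8800/1000) = -2.6°C.
Deviation = OAT − ISA = 17 − (-2.6) = +19.6°C.

ISA+19.6°C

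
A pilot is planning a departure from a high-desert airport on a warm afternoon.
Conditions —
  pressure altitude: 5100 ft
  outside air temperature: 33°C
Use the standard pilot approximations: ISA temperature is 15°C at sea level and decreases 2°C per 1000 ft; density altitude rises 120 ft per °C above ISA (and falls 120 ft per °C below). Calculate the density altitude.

ISA temperature at 5100 ft = 15 − 2 × (5100/1000) = 4.8°C.
ISA deviation = 33 − 4.8 = +28.2°C.
Density altitude = 5100 + 120 × (28.2) = 5100 + (+3384) = 8484 ft.

8484 ft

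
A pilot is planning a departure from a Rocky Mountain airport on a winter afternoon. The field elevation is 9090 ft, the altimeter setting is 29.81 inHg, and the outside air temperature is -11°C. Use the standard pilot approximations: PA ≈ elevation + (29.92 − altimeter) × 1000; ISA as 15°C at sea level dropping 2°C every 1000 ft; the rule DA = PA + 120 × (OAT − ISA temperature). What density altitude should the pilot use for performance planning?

8288 ft

Pressure altitude = 9090 + (29.92 − 29.81) × 1000 = 9090 + (+110) = 9200 ft.
ISA temperature at 9200 ft = 15 − 2 × (9200/1000) = -3.4°C.
ISA deviation = -11 − (-3.4) = -7.6°C.
Density altitude = 9200 + 120 × (-7.6) = 8288 ft.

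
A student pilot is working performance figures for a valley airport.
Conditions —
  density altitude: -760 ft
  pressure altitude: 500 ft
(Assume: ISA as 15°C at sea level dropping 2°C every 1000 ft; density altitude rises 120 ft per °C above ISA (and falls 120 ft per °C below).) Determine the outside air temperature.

Density altitude − pressure altitude = -760 − 500 = -1260 ft.
At 120 ft/°C that is an ISA deviation of -1260/120 = -10.5°C.
ISA temperature at 500 ft = 15 − 2 × (500/1000) = 14°C.
OAT = ISA + deviation = 14 + (-10.5) = 3.5°C.

3.5°C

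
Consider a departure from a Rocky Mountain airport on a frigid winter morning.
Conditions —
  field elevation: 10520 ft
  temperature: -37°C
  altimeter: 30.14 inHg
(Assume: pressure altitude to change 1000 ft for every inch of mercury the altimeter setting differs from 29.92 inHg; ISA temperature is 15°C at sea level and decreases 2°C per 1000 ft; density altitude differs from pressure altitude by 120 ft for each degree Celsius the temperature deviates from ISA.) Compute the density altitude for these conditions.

6532 ft

Pressure altitude = 10520 + (29.92 − 30.14) × 1000 = 10520 + (-220) = 10300 ft.
ISA temperature at 10300 ft = 15 − 2 × (10300/1000) = -5.6°C.
ISA deviation = -37 − (-5.6) = -31.4°C.
Density altitude = 10300 + 120 × (-31.4) = 6532 ft.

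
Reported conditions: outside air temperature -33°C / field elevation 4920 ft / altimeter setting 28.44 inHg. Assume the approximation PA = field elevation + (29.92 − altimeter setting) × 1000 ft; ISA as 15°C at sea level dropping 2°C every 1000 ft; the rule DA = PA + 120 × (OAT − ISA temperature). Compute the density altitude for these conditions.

2176 ft

Pressure altitude = 4920 + (29.92 − 28.44) × 1000 = 4920 + (+1480) = 6400 ft.
ISA temperature at 6400 ft = 15 − 2 × (6400/1000) = 2.2°C.
ISA deviation = -33 − 2.2 = -35.2°C.
Density altitude = 6400 + 120 × (-35.2) = 2176 ft.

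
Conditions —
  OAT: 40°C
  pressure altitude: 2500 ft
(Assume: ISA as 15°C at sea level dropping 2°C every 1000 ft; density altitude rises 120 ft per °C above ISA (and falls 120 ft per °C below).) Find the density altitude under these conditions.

ISA temperature at 2500 ft = 15 − 2 × (2500/1000) = 10°C.
ISA deviation = 40 − 10 = +30°C.
Density altitude = 2500 + 120 × (30) = 2500 + (+3600) = 6100 ft.

6100 ft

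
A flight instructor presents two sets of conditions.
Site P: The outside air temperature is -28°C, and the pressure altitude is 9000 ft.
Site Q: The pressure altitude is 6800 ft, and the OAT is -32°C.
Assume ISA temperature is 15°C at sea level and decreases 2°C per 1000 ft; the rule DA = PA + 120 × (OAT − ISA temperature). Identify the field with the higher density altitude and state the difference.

Site P: ISA temp = -3°C, deviation -25°C, DA = 9000 + 120 × (-25) = 6000 ft.
Site Q: ISA temp = 1.4°C, deviation -33.4°C, DA = 6800 + 120 × (-33.4) = 2792 ft.
Site P is higher by 6000 − 2792 = 3208 ft.

Site P by 3208 ft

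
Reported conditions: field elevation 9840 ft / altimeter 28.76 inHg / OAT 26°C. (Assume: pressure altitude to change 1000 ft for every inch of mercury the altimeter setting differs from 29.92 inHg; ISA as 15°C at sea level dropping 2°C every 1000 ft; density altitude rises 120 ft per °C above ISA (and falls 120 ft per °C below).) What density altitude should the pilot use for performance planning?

14960 ft

Pressure altitude = 9840 + (29.92 − 28.76) × 1000 = 9840 + (+1160) = 11000 ft.
ISA temperature at 11000 ft = 15 − 2 × (11000/1000) = -7°C.
ISA deviation = 26 − (-7) = +33°C.
Density altitude = 11000 + 120 × (33) = 14960 ft.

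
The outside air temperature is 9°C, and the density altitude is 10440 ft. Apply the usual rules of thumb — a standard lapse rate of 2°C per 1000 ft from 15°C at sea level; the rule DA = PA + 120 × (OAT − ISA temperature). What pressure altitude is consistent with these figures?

9000 ft

DA = PA + 120 × (OAT − (15 − 2·PA/1000)) = PA + 120·OAT − 1800 + 0.24·PA = 1.24·PA + 120·OAT − 1800.
So 1.24·PA = 10440 − 120 × 9 + 1800 = 11160.
PA = 11160 / 1.24 = 9000 ft.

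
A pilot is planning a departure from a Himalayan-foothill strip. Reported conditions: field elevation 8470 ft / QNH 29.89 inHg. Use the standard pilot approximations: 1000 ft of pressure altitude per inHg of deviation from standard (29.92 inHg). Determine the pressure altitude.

8500 ft

Pressure correction = (29.92 − 29.89) × 1000 = +30 ft.
Pressure altitude = 8470 + (+30) = 8500 ft.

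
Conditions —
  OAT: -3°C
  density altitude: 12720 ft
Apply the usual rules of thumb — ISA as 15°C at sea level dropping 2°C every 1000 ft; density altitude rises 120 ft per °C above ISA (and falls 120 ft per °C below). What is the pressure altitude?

DA = PA + 120 × (OAT − (15 − 2·PA/1000)) = PA + 120·OAT − 1800 + 0.24·PA = 1.24·PA + 120·OAT − 1800.
So 1.24·PA = 12720 − 120 × (-3) + 1800 = 14880.
PA = 14880 / 1.24 = 12000 ft.

12000 ft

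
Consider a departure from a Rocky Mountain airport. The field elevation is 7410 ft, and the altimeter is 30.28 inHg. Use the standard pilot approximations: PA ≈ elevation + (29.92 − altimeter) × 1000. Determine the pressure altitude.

Pressure correction = (29.92 − 30.28) × 1000 = -360 ft.
Pressure altitude = 7410 + (-360) = 7050 ft.

7050 ft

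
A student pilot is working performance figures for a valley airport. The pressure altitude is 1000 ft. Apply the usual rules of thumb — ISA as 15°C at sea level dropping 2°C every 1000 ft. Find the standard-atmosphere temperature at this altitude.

ISA temperature = 15 − 2 × (1000/1000) = 15 − 2 = 13°C.

13°C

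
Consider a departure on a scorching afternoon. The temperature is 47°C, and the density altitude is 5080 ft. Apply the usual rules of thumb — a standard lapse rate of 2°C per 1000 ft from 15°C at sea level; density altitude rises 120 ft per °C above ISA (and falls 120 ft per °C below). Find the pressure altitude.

1000 ft

DA = PA + 120 × (OAT − (15 − 2·PA/1000)) = PA + 120·OAT − 1800 + 0.24·PA = 1.24·PA + 120·OAT − 1800.
So 1.24·PA = 5080 − 120 × 47 + 1800 = 1240.
PA = 1240 / 1.24 = 1000 ft.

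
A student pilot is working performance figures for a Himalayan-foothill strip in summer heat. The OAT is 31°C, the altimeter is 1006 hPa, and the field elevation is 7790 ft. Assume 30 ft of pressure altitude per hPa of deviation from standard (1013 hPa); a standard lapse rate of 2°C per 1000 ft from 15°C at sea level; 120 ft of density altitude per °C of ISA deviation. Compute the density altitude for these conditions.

11840 ft

Pressure altitude = 7790 + (1013 − 1006) × 30 = 7790 + (+210) = 8000 ft.
ISA temperature at 8000 ft = 15 − 2 × (8000/1000) = -1°C.
ISA deviation = 31 − (-1) = +32°C.
Density altitude = 8000 + 120 × (32) = 11840 ft.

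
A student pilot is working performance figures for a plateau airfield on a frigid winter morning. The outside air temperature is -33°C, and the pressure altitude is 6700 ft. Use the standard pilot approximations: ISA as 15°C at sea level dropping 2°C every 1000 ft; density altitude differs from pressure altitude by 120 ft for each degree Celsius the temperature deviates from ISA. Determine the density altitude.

2548 ft

ISA temperature at 6700 ft = 15 − 2 × (6700/1000) = 1.6°C.
ISA deviation = -33 − 1.6 = -34.6°C.
Density altitude = 6700 + 120 × (-34.6) = 6700 + (-4152) = 2548 ft.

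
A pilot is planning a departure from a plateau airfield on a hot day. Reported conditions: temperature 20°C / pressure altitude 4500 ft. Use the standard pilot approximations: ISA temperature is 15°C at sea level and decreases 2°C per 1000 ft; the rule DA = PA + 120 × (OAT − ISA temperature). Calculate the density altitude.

6180 ft

ISA temperature at 4500 ft = 15 − 2 × (4500/1000) = 6°C.
ISA deviation = 20 − 6 = +14°C.
Density altitude = 4500 + 120 × (14) = 4500 + (+1680) = 6180 ft.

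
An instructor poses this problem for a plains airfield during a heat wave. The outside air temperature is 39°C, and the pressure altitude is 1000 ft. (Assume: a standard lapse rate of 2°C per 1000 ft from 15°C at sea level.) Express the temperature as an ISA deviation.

ISA temperature at 1000 ft = 15 − 2 × (1000/1000) = 13°C.
Deviation = OAT − ISA = 39 − 13 = +26°C.

ISA+26°C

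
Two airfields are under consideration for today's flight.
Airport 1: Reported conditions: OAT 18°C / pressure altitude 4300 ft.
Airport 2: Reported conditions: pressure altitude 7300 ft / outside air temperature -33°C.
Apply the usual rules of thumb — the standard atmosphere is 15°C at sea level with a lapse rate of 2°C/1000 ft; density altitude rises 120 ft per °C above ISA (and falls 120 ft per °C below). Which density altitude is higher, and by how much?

Airport 1 by 2400 ft

Airport 1: ISA temp = 6.4°C, deviation +11.6°C, DA = 4300 + 120 × 11.6 = 5692 ft.
Airport 2: ISA temp = 0.4°C, deviation -33.4°C, DA = 7300 + 120 × (-33.4) = 3292 ft.
Airport 1 is higher by 5692 − 3292 = 2400 ft.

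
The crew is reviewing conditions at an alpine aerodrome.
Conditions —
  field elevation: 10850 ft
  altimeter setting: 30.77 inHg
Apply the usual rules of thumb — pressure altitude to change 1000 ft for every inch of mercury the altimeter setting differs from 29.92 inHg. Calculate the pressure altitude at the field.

Pressure correction = (29.92 − 30.77) × 1000 = -850 ft.
Pressure altitude = 10850 + (-850) = 10000 ft.

10000 ft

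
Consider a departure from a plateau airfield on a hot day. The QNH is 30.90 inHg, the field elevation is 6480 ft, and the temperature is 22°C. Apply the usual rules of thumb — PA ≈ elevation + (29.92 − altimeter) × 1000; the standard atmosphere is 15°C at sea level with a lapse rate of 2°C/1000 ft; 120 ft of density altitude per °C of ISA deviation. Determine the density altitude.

7660 ft

Pressure altitude = 6480 + (29.92 − 30.90) × 1000 = 6480 + (-980) = 5500 ft.
ISA temperature at 5500 ft = 15 − 2 × (5500/1000) = 4°C.
ISA deviation = 22 − 4 = +18°C.
Density altitude = 5500 + 120 × (18) = 7660 ft.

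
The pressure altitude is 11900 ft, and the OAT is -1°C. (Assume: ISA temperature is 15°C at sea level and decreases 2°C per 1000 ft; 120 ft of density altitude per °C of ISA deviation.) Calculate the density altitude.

ISA temperature at 11900 ft = 15 − 2 × (11900/1000) = -8.8°C.
ISA deviation = -1 − (-8.8) = +7.8°C.
Density altitude = 11900 + 120 × (7.8) = 11900 + (+936) = 12836 ft.

12836 ft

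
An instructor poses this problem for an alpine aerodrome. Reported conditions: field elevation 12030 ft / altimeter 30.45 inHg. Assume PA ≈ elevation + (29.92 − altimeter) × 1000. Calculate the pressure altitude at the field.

Pressure correction = (29.92 − 30.45) × 1000 = -530 ft.
Pressure altitude = 12030 + (-530) = 11500 ft.

11500 ft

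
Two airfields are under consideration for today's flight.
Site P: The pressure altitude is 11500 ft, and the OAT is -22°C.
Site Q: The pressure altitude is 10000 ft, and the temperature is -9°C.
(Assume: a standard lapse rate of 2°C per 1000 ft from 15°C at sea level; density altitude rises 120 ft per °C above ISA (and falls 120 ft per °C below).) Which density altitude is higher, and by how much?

Site P: ISA temp = -8°C, deviation -14°C, DA = 11500 + 120 × (-14) = 9820 ft.
Site Q: ISA temp = -5°C, deviation -4°C, DA = 10000 + 120 × (-4) = 9520 ft.
Site P is higher by 9820 − 9520 = 300 ft.

Site P by 300 ft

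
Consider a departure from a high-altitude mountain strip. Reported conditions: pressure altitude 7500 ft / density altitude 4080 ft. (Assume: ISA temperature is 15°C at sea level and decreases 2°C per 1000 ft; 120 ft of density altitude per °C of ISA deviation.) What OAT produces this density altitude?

Density altitude − pressure altitude = 4080 − 7500 = -3420 ft.
At 120 ft/°C that is an ISA deviation of -3420/120 = -28.5°C.
ISA temperature at 7500 ft = 15 − 2 × (7500/1000) = 0°C.
OAT = ISA + deviation = 0 + (-28.5) = -28.5°C.

-28.5°C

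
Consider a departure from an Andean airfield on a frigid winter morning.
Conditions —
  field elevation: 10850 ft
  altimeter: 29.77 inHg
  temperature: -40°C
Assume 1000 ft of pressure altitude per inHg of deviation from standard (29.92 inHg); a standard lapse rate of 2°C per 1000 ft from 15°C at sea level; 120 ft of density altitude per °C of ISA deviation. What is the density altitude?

Pressure altitude = 10850 + (29.92 − 29.77) × 1000 = 10850 + (+150) = 11000 ft.
ISA temperature at 11000 ft = 15 − 2 × (11000/1000) = -7°C.
ISA deviation = -40 − (-7) = -33°C.
Density altitude = 11000 + 120 × (-33) = 7040 ft.

7040 ft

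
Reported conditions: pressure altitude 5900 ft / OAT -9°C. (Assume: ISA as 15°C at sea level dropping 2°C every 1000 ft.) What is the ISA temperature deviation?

ISA-12.2°C

ISA temperature at 5900 ft = 15 − 2 × (5900/1000) = 3.2°C.
Deviation = OAT − ISA = -9 − 3.2 = -12.2°C.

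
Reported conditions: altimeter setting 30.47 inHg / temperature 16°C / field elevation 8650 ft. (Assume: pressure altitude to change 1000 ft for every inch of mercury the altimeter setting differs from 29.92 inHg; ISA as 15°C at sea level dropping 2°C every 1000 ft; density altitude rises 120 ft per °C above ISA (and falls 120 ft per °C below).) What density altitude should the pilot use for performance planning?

Pressure altitude = 8650 + (29.92 − 30.47) × 1000 = 8650 + (-550) = 8100 ft.
ISA temperature at 8100 ft = 15 − 2 × (8100/1000) = -1.2°C.
ISA deviation = 16 − (-1.2) = +17.2°C.
Density altitude = 8100 + 120 × (17.2) = 10164 ft.

10164 ft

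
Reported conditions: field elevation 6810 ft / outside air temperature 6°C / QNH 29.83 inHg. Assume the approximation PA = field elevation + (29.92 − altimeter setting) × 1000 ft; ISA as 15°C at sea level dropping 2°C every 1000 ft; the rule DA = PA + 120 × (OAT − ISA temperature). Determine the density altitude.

7476 ft

Pressure altitude = 6810 + (29.92 − 29.83) × 1000 = 6810 + (+90) = 6900 ft.
ISA temperature at 6900 ft = 15 − 2 × (6900/1000) = 1.2°C.
ISA deviation = 6 − 1.2 = +4.8°C.
Density altitude = 6900 + 120 × (4.8) = 7476 ft.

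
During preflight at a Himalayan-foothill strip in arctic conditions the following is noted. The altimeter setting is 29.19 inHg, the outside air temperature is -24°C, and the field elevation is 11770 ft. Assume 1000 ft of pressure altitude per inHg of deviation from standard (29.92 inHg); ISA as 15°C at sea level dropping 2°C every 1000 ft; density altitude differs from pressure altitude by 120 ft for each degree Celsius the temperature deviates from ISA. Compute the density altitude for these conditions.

10820 ft

Pressure altitude = 11770 + (29.92 − 29.19) × 1000 = 11770 + (+730) = 12500 ft.
ISA temperature at 12500 ft = 15 − 2 × (12500/1000) = -10°C.
ISA deviation = -24 − (-10) = -14°C.
Density altitude = 12500 + 120 × (-14) = 10820 ft.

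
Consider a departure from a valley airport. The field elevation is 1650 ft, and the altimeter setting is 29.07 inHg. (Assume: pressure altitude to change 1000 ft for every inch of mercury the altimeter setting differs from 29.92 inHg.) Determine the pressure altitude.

Pressure correction = (29.92 − 29.07) × 1000 = +850 ft.
Pressure altitude = 1650 + (+850) = 2500 ft.

2500 ft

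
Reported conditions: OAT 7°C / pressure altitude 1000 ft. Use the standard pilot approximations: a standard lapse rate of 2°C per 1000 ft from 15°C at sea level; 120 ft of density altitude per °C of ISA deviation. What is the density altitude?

280 ft

ISA temperature at 1000 ft = 15 − 2 × (1000/1000) = 13°C.
ISA deviation = 7 − 13 = -6°C.
Density altitude = 1000 + 120 × (-6) = 1000 + (-720) = 280 ft.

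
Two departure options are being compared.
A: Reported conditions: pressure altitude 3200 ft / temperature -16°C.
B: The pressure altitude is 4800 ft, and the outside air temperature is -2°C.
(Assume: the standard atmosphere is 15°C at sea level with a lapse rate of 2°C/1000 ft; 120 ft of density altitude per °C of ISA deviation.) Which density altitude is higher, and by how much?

B by 3664 ft

A: ISA temp = 8.6°C, deviation -24.6°C, DA = 3200 + 120 × (-24.6) = 248 ft.
B: ISA temp = 5.4°C, deviation -7.4°C, DA = 4800 + 120 × (-7.4) = 3912 ft.
B is higher by 3912 − 248 = 3664 ft.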